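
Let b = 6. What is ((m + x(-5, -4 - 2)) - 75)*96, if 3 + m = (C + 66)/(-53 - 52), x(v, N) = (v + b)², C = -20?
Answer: -260192/35 ≈ -7434.1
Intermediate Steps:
x(v, N) = (6 + v)² (x(v, N) = (v + 6)² = (6 + v)²)
m = -361/105 (m = -3 + (-20 + 66)/(-53 - 52) = -3 + 46/(-105) = -3 + 46*(-1/105) = -3 - 46/105 = -361/105 ≈ -3.4381)
((m + x(-5, -4 - 2)) - 75)*96 = ((-361/105 + (6 - 5)²) - 75)*96 = ((-361/105 + 1²) - 75)*96 = ((-361/105 + 1) - 75)*96 = (-256/105 - 75)*96 = -8131/105*96 = -260192/35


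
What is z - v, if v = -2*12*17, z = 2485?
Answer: 2893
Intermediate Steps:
v = -408 (v = -24*17 = -408)
z - v = 2485 - 1*(-408) = 2485 + 408 = 2893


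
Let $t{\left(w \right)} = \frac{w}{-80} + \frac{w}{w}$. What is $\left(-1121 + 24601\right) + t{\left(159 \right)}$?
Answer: $\frac{1878321}{80} \approx 23479.0$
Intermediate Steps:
$t{\left(w \right)} = 1 - \frac{w}{80}$ ($t{\left(w \right)} = w \left(- \frac{1}{80}\right) + 1 = - \frac{w}{80} + 1 = 1 - \frac{w}{80}$)
$\left(-1121 + 24601\right) + t{\left(159 \right)} = \left(-1121 + 24601\right) + \left(1 - \frac{159}{80}\right) = 23480 + \left(1 - \frac{159}{80}\right) = 23480 - \frac{79}{80} = \frac{1878321}{80}$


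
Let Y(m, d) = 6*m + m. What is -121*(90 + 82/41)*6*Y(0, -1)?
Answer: 0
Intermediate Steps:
Y(m, d) = 7*m
-121*(90 + 82/41)*6*Y(0, -1) = -121*(90 + 82/41)*6*(7*0) = -121*(90 + 82*(1/41))*6*0 = -121*(90 + 2)*0 = -11132*0 = -121*0 = 0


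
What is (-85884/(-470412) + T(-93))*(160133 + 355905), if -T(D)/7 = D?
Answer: 13172906154304/39201 ≈ 3.3603e+8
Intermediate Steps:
T(D) = -7*D
(-85884/(-470412) + T(-93))*(160133 + 355905) = (-85884/(-470412) - 7*(-93))*(160133 + 355905) = (-85884*(-1/470412) + 651)*516038 = (7157/39201 + 651)*516038 = (25527008/39201)*516038 = 13172906154304/39201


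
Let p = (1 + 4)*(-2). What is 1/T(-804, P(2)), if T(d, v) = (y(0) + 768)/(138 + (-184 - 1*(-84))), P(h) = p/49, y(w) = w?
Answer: 19/384 ≈ 0.049479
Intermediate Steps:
p = -10 (p = 5*(-2) = -10)
P(h) = -10/49
T(d, v) = 384/19 (T(d, v) = (0 + 768)/(138 + (-184 - 1*(-84))) = 768/(138 + (-184 + 84)) = 768/(138 - 100) = 768/38 = 768*(1/38) = 384/19)
1/T(-804, P(2)) = 1/(384/19) = 19/384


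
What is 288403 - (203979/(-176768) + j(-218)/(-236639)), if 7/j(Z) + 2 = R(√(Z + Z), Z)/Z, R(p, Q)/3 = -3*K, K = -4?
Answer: 6530057337182643/22642036352 ≈ 2.8840e+5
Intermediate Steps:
R(p, Q) = 36 (R(p, Q) = 3*(-3*(-4)) = 3*12 = 36)
j(Z) = 7/(-2 + 36/Z)
288403 - (203979/(-176768) + j(-218)/(-236639)) = 288403 - (203979/(-176768) - 7*(-218)/(-36 + 2*(-218))/(-236639)) = 288403 - (203979*(-1/176768) - 7*(-218)/(-36 - 436)*(-1/236639)) = 288403 - (-203979/176768 - 7*(-218)/(-472)*(-1/236639)) = 288403 - (-203979/176768 - 7*(-218)*(-1/472)*(-1/236639)) = 288403 - (-203979/176768 - 763/236*(-1/236639)) = 288403 - (-203979/176768 + 7/512356) = 288403 - 1*(-26127156787/22642036352) = 288403 + 26127156787/22642036352 = 6530057337182643/22642036352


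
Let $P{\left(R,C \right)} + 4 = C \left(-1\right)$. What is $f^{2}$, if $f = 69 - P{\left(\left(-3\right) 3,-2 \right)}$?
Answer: $5041$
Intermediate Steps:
$P{\left(R,C \right)} = -4 - C$ ($P{\left(R,C \right)} = -4 + C \left(-1\right) = -4 - C$)
$f = 71$ ($f = 69 - \left(-4 - -2\right) = 69 - \left(-4 + 2\right) = 69 - -2 = 69 + 2 = 71$)
$f^{2} = 71^{2} = 5041$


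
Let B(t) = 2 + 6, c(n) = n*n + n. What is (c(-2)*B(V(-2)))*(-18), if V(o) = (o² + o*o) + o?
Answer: -288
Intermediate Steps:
c(n) = n + n² (c(n) = n² + n = n + n²)
V(o) = o + 2*o² (V(o) = (o² + o²) + o = 2*o² + o = o + 2*o²)
B(t) = 8
(c(-2)*B(V(-2)))*(-18) = (-2*(1 - 2)*8)*(-18) = (-2*(-1)*8)*(-18) = (2*8)*(-18) = 16*(-18) = -288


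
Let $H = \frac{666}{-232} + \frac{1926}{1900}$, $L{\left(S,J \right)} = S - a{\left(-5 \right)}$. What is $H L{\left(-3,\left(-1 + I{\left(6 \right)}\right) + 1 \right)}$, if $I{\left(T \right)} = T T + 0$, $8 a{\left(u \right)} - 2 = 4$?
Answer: $\frac{306963}{44080} \approx 6.9638$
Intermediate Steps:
$a{\left(u \right)} = \frac{3}{4}$ ($a{\left(u \right)} = \frac{1}{4} + \frac{1}{8} \cdot 4 = \frac{1}{4} + \frac{1}{2} = \frac{3}{4}$)
$I{\left(T \right)} = T^{2}$ ($I{\left(T \right)} = T^{2} + 0 = T^{2}$)
$L{\left(S,J \right)} = - \frac{3}{4} + S$ ($L{\left(S,J \right)} = S - \frac{3}{4} = - \frac{3}{4} + S$)
$H = - \frac{102321}{55100}$ ($H = 666 \left(- \frac{1}{232}\right) + 1926 \cdot \frac{1}{1900} = - \frac{333}{116} + \frac{963}{950} = - \frac{102321}{55100} \approx -1.857$)
$H L{\left(-3,\left(-1 + I{\left(6 \right)}\right) + 1 \right)} = - \frac{102321 \left(- \frac{3}{4} - 3\right)}{55100} = \left(- \frac{102321}{55100}\right) \left(- \frac{15}{4}\right) = \frac{306963}{44080}$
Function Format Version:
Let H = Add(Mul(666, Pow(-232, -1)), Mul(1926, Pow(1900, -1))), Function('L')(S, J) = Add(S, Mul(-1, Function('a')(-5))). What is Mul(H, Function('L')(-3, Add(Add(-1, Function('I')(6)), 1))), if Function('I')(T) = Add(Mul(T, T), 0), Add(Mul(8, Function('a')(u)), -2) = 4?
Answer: Rational(306963, 44080) ≈ 6.9638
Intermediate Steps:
Function('a')(u) = Rational(3, 4) (Function('a')(u) = Add(Rational(1, 4), Mul(Rational(1, 8), 4)) = Add(Rational(1, 4), Rational(1, 2)) = Rational(3, 4))
Function('I')(T) = Pow(T, 2) (Function('I')(T) = Add(Pow(T, 2), 0) = Pow(T, 2))
Function('L')(S, J) = Add(Rational(-3, 4), S) (Function('L')(S, J) = Add(S, Mul(-1, Rational(3, 4))) = Add(S, Rational(-3, 4)) = Add(Rational(-3, 4), S))
H = Rational(-102321, 55100) (H = Add(Mul(666, Rational(-1, 232)), Mul(1926, Rational(1, 1900))) = Add(Rational(-333, 116), Rational(963, 950)) = Rational(-102321, 55100) ≈ -1.8570)
Mul(H, Function('L')(-3, Add(Add(-1, Function('I')(6)), 1))) = Mul(Rational(-102321, 55100), Add(Rational(-3, 4), -3)) = Mul(Rational(-102321, 55100), Rational(-15, 4)) = Rational(306963, 44080)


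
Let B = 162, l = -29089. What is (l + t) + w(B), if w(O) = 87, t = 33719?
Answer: 4717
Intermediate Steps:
(l + t) + w(B) = (-29089 + 33719) + 87 = 4630 + 87 = 4717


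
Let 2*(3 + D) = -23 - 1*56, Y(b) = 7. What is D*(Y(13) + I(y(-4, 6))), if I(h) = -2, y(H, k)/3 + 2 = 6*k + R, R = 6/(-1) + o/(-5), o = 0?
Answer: -425/2 ≈ -212.50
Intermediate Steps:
R = -6 (R = 6/(-1) + 0/(-5) = 6*(-1) + 0*(-⅕) = -6 + 0 = -6)
D = -85/2 (D = -3 + (-23 - 1*56)/2 = -3 + (-23 - 56)/2 = -3 + (½)*(-79) = -3 - 79/2 = -85/2 ≈ -42.500)
y(H, k) = -24 + 18*k (y(H, k) = -6 + 3*(6*k - 6) = -6 + 3*(-6 + 6*k) = -6 + (-18 + 18*k) = -24 + 18*k)
D*(Y(13) + I(y(-4, 6))) = -85*(7 - 2)/2 = -85/2*5 = -425/2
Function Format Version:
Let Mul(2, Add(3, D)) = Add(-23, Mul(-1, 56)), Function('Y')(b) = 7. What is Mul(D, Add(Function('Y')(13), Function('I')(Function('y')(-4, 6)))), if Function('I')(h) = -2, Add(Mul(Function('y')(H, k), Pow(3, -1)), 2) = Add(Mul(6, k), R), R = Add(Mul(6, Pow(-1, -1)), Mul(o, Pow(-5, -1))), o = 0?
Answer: Rational(-425, 2) ≈ -212.50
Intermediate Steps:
R = -6 (R = Add(Mul(6, Pow(-1, -1)), Mul(0, Pow(-5, -1))) = Add(Mul(6, -1), Mul(0, Rational(-1, 5))) = Add(-6, 0) = -6)
D = Rational(-85, 2) (D = Add(-3, Mul(Rational(1, 2), Add(-23, Mul(-1, 56)))) = Add(-3, Mul(Rational(1, 2), Add(-23, -56))) = Add(-3, Mul(Rational(1, 2), -79)) = Add(-3, Rational(-79, 2)) = Rational(-85, 2) ≈ -42.500)
Function('y')(H, k) = Add(-24, Mul(18, k)) (Function('y')(H, k) = Add(-6, Mul(3, Add(Mul(6, k), -6))) = Add(-6, Mul(3, Add(-6, Mul(6, k)))) = Add(-6, Add(-18, Mul(18, k))) = Add(-24, Mul(18, k)))
Mul(D, Add(Function('Y')(13), Function('I')(Function('y')(-4, 6)))) = Mul(Rational(-85, 2), Add(7, -2)) = Mul(Rational(-85, 2), 5) = Rational(-425, 2)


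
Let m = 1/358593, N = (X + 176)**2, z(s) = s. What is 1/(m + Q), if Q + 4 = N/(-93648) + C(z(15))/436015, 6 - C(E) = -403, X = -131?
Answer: -4880681749954320/19623672659640173 ≈ -0.24871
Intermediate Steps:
C(E) = 409 (C(E) = 6 - 1*(-403) = 6 + 403 = 409)
N = 2025 (N = (-131 + 176)**2 = 45**2 = 2025)
Q = -54724119741/13610644240 (Q = -4 + (2025/(-93648) + 409/436015) = -4 + (2025*(-1/93648) + 409*(1/436015)) = -4 + (-675/31216 + 409/436015) = -4 - 281542781/13610644240 = -54724119741/13610644240 ≈ -4.0207)
m = 1/358593 ≈ 2.7887e-6
1/(m + Q) = 1/(1/358593 - 54724119741/13610644240) = 1/(-19623672659640173/4880681749954320) = -4880681749954320/19623672659640173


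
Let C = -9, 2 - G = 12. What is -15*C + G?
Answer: 125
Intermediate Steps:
G = -10 (G = 2 - 1*12 = 2 - 12 = -10)
-15*C + G = -15*(-9) - 10 = 135 - 10 = 125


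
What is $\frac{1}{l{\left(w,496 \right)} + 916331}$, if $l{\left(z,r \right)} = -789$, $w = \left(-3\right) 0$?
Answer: $\frac{1}{915542} \approx 1.0922 \cdot 10^{-6}$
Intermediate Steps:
$w = 0$
$\frac{1}{l{\left(w,496 \right)} + 916331} = \frac{1}{-789 + 916331} = \frac{1}{915542}$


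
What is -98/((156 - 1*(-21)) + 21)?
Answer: -49/99 ≈ -0.49495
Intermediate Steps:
-98/((156 - 1*(-21)) + 21) = -98/((156 + 21) + 21) = -98/(177 + 21) = -98/198 = (1/198)*(-98) = -49/99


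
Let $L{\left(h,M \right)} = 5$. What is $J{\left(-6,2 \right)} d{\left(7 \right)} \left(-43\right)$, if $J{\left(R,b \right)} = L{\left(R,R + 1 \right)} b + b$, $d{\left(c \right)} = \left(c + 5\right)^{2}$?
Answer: $-74304$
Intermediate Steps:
$d{\left(c \right)} = \left(5 + c\right)^{2}$
$J{\left(R,b \right)} = 6 b$ ($J{\left(R,b \right)} = 5 b + b = 6 b$)
$J{\left(-6,2 \right)} d{\left(7 \right)} \left(-43\right) = 6 \cdot 2 \left(5 + 7\right)^{2} \left(-43\right) = 12 \cdot 12^{2} \left(-43\right) = 12 \cdot 144 \left(-43\right) = 1728 \left(-43\right) = -74304$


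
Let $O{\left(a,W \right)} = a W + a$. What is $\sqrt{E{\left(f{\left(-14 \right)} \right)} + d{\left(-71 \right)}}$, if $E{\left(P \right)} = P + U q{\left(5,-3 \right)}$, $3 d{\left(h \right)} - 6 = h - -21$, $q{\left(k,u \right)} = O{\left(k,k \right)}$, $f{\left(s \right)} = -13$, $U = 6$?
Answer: $\frac{\sqrt{1371}}{3} \approx 12.342$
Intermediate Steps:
$O{\left(a,W \right)} = a + W a$ ($O{\left(a,W \right)} = W a + a = a + W a$)
$q{\left(k,u \right)} = k \left(1 + k\right)$
$d{\left(h \right)} = 9 + \frac{h}{3}$ ($d{\left(h \right)} = 2 + \frac{h - -21}{3} = 2 + \frac{h + 21}{3} = 2 + \frac{21 + h}{3} = 2 + \left(7 + \frac{h}{3}\right) = 9 + \frac{h}{3}$)
$E{\left(P \right)} = 180 + P$ ($E{\left(P \right)} = P + 6 \cdot 5 \left(1 + 5\right) = P + 6 \cdot 5 \cdot 6 = P + 6 \cdot 30 = P + 180 = 180 + P$)
$\sqrt{E{\left(f{\left(-14 \right)} \right)} + d{\left(-71 \right)}} = \sqrt{\left(180 - 13\right) + \left(9 + \frac{1}{3} \left(-71\right)\right)} = \sqrt{167 + \left(9 - \frac{71}{3}\right)} = \sqrt{167 - \frac{44}{3}} = \sqrt{\frac{457}{3}} = \frac{\sqrt{1371}}{3}$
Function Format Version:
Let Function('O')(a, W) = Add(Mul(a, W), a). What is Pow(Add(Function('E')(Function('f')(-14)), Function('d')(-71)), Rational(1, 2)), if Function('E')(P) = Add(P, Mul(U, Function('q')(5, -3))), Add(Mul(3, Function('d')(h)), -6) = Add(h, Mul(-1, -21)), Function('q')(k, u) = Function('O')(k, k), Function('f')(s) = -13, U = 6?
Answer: Mul(Rational(1, 3), Pow(1371, Rational(1, 2))) ≈ 12.342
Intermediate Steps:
Function('O')(a, W) = Add(a, Mul(W, a)) (Function('O')(a, W) = Add(Mul(W, a), a) = Add(a, Mul(W, a)))
Function('q')(k, u) = Mul(k, Add(1, k))
Function('d')(h) = Add(9, Mul(Rational(1, 3), h)) (Function('d')(h) = Add(2, Mul(Rational(1, 3), Add(h, Mul(-1, -21)))) = Add(2, Mul(Rational(1, 3), Add(h, 21))) = Add(2, Mul(Rational(1, 3), Add(21, h))) = Add(2, Add(7, Mul(Rational(1, 3), h))) = Add(9, Mul(Rational(1, 3), h)))
Function('E')(P) = Add(180, P) (Function('E')(P) = Add(P, Mul(6, Mul(5, Add(1, 5)))) = Add(P, Mul(6, Mul(5, 6))) = Add(P, Mul(6, 30)) = Add(P, 180) = Add(180, P))
Pow(Add(Function('E')(Function('f')(-14)), Function('d')(-71)), Rational(1, 2)) = Pow(Add(Add(180, -13), Add(9, Mul(Rational(1, 3), -71))), Rational(1, 2)) = Pow(Add(167, Add(9, Rational(-71, 3))), Rational(1, 2)) = Pow(Add(167, Rational(-44, 3)), Rational(1, 2)) = Pow(Rational(457, 3), Rational(1, 2)) = Mul(Rational(1, 3), Pow(1371, Rational(1, 2)))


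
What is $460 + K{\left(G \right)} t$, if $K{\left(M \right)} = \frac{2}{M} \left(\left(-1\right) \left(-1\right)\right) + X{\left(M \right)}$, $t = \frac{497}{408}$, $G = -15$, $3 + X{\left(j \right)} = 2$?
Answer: $\frac{165103}{360} \approx 458.62$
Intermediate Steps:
$X{\left(j \right)} = -1$ ($X{\left(j \right)} = -3 + 2 = -1$)
$t = \frac{497}{408}$ ($t = 497 \cdot \frac{1}{408} = \frac{497}{408} \approx 1.2181$)
$K{\left(M \right)} = -1 + \frac{2}{M}$ ($K{\left(M \right)} = \frac{2}{M} \left(\left(-1\right) \left(-1\right)\right) - 1 = \frac{2}{M} 1 - 1 = \frac{2}{M} - 1 = -1 + \frac{2}{M}$)
$460 + K{\left(G \right)} t = 460 + \frac{2 - -15}{-15} \cdot \frac{497}{408} = 460 + - \frac{2 + 15}{15} \cdot \frac{497}{408} = 460 + \left(- \frac{1}{15}\right) 17 \cdot \frac{497}{408} = 460 - \frac{497}{360} = \frac{165103}{360}$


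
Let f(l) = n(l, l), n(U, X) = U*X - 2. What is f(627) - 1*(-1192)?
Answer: 394319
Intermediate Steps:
n(U, X) = -2 + U*X
f(l) = -2 + l² (f(l) = -2 + l*l = -2 + l²)
f(627) - 1*(-1192) = (-2 + 627²) - 1*(-1192) = (-2 + 393129) + 1192 = 393127 + 1192 = 394319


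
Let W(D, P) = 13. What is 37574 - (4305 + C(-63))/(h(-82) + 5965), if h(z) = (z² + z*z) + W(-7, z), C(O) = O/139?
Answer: 50728621252/1350107 ≈ 37574.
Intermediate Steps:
C(O) = O/139 (C(O) = O*(1/139) = O/139)
h(z) = 13 + 2*z² (h(z) = (z² + z*z) + 13 = (z² + z²) + 13 = 2*z² + 13 = 13 + 2*z²)
37574 - (4305 + C(-63))/(h(-82) + 5965) = 37574 - (4305 + (1/139)*(-63))/((13 + 2*(-82)²) + 5965) = 37574 - (4305 - 63/139)/((13 + 2*6724) + 5965) = 37574 - 598332/(139*((13 + 13448) + 5965)) = 37574 - 598332/(139*(13461 + 5965)) = 37574 - 598332/(139*19426) = 37574 - 1*299166/1350107 = 37574 - 299166/1350107 = 50728621252/1350107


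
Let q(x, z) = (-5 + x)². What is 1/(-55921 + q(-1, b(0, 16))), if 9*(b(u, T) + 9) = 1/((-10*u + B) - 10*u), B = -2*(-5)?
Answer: -1/55885 ≈ -1.7894e-5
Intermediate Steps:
B = 10
b(u, T) = -9 + 1/(9*(10 - 20*u)) (b(u, T) = -9 + 1/(9*((-10*u + 10) - 10*u)) = -9 + 1/(9*((10 - 10*u) - 10*u)) = -9 + 1/(9*(10 - 20*u)))
1/(-55921 + q(-1, b(0, 16))) = 1/(-55921 + (-5 - 1)²) = 1/(-55921 + (-6)²) = 1/(-55921 + 36) = 1/(-55885) = -1/55885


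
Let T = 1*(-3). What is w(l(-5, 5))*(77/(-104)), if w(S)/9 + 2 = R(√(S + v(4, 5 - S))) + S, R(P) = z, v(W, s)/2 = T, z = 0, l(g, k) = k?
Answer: -2079/104 ≈ -19.990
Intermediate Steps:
T = -3
v(W, s) = -6 (v(W, s) = 2*(-3) = -6)
R(P) = 0
w(S) = -18 + 9*S (w(S) = -18 + 9*(0 + S) = -18 + 9*S)
w(l(-5, 5))*(77/(-104)) = (-18 + 9*5)*(77/(-104)) = (-18 + 45)*(77*(-1/104)) = 27*(-77/104) = -2079/104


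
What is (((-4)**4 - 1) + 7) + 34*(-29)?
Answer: -724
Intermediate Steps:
(((-4)**4 - 1) + 7) + 34*(-29) = ((256 - 1) + 7) - 986 = (255 + 7) - 986 = 262 - 986 = -724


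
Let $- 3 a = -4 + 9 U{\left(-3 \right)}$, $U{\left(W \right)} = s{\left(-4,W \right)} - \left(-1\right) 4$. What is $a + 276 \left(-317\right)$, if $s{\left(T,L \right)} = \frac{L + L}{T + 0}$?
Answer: $- \frac{525043}{6} \approx -87507.0$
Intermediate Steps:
$s{\left(T,L \right)} = \frac{2 L}{T}$
$U{\left(W \right)} = 4 - \frac{W}{2}$ ($U{\left(W \right)} = \frac{2 W}{-4} - \left(-1\right) 4 = 2 W \left(- \frac{1}{4}\right) - -4 = - \frac{W}{2} + 4 = 4 - \frac{W}{2}$)
$a = - \frac{91}{6}$ ($a = - \frac{-4 + 9 \left(4 - - \frac{3}{2}\right)}{3} = - \frac{-4 + 9 \left(4 + \frac{3}{2}\right)}{3} = - \frac{-4 + 9 \cdot \frac{11}{2}}{3} = - \frac{-4 + \frac{99}{2}}{3} = \left(- \frac{1}{3}\right) \frac{91}{2} = - \frac{91}{6} \approx -15.167$)
$a + 276 \left(-317\right) = - \frac{91}{6} + 276 \left(-317\right) = - \frac{91}{6} - 87492 = - \frac{525043}{6}$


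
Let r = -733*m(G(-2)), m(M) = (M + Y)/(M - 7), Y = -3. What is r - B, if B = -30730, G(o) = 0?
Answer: 212911/7 ≈ 30416.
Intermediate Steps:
m(M) = (-3 + M)/(-7 + M) (m(M) = (M - 3)/(M - 7) = (-3 + M)/(-7 + M))
r = -2199/7 (r = -733*(-3 + 0)/(-7 + 0) = -733*(-3)/(-7) = -(-733)*(-3)/7 = -733*3/7 = -2199/7 ≈ -314.14)
r - B = -2199/7 - 1*(-30730) = -2199/7 + 30730 = 212911/7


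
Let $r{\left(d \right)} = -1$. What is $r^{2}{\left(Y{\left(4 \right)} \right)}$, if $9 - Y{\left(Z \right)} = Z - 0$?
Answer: $1$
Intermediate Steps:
$Y{\left(Z \right)} = 9 - Z$ ($Y{\left(Z \right)} = 9 - \left(Z - 0\right) = 9 - \left(Z + 0\right) = 9 - Z$)
$r^{2}{\left(Y{\left(4 \right)} \right)} = \left(-1\right)^{2} = 1$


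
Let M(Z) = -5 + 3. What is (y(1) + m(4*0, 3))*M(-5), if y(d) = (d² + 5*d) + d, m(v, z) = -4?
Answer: -6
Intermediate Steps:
M(Z) = -2
y(d) = d² + 6*d
(y(1) + m(4*0, 3))*M(-5) = (1*(6 + 1) - 4)*(-2) = (1*7 - 4)*(-2) = (7 - 4)*(-2) = 3*(-2) = -6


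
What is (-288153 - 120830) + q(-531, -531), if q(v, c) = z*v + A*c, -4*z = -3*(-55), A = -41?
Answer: -1461233/4 ≈ -3.6531e+5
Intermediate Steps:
z = -165/4 (z = -(-3)*(-55)/4 = -¼*165 = -165/4 ≈ -41.250)
q(v, c) = -41*c - 165*v/4 (q(v, c) = -165*v/4 - 41*c = -41*c - 165*v/4)
(-288153 - 120830) + q(-531, -531) = (-288153 - 120830) + (-41*(-531) - 165/4*(-531)) = -408983 + (21771 + 87615/4) = -408983 + 174699/4 = -1461233/4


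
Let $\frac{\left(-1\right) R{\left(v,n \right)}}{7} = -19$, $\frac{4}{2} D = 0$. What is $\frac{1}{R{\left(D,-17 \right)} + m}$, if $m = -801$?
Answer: $- \frac{1}{668} \approx -0.001497$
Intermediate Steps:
$D = 0$ ($D = \frac{1}{2} \cdot 0 = 0$)
$R{\left(v,n \right)} = 133$ ($R{\left(v,n \right)} = \left(-7\right) \left(-19\right) = 133$)
$\frac{1}{R{\left(D,-17 \right)} + m} = \frac{1}{133 - 801} = \frac{1}{-668} = - \frac{1}{668}$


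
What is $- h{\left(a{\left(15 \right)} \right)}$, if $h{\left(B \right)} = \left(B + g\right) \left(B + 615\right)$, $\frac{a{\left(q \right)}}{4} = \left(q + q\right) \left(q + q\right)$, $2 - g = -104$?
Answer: $-15620790$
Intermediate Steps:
$g = 106$ ($g = 2 - -104 = 2 + 104 = 106$)
$a{\left(q \right)} = 16 q^{2}$ ($a{\left(q \right)} = 4 \left(q + q\right) \left(q + q\right) = 4 \cdot 2 q 2 q = 4 \cdot 4 q^{2} = 16 q^{2}$)
$h{\left(B \right)} = \left(106 + B\right) \left(615 + B\right)$ ($h{\left(B \right)} = \left(B + 106\right) \left(B + 615\right) = \left(106 + B\right) \left(615 + B\right)$)
$- h{\left(a{\left(15 \right)} \right)} = - (65190 + \left(16 \cdot 15^{2}\right)^{2} + 721 \cdot 16 \cdot 15^{2}) = - (65190 + \left(16 \cdot 225\right)^{2} + 721 \cdot 16 \cdot 225) = - (65190 + 3600^{2} + 721 \cdot 3600) = - (65190 + 12960000 + 2595600) = \left(-1\right) 15620790 = -15620790$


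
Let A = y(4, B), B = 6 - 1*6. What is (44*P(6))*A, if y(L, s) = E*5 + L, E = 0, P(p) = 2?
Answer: 352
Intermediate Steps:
B = 0 (B = 6 - 6 = 0)
y(L, s) = L (y(L, s) = 0*5 + L = 0 + L = L)
A = 4
(44*P(6))*A = (44*2)*4 = 88*4 = 352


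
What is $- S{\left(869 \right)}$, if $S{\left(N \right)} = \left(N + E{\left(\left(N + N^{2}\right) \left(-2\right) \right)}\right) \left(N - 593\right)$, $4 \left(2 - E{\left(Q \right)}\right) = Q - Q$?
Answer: $-240396$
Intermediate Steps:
$E{\left(Q \right)} = 2$ ($E{\left(Q \right)} = 2 - \frac{Q - Q}{4} = 2 - 0 = 2 + 0 = 2$)
$S{\left(N \right)} = \left(-593 + N\right) \left(2 + N\right)$ ($S{\left(N \right)} = \left(N + 2\right) \left(N - 593\right) = \left(2 + N\right) \left(-593 + N\right) = \left(-593 + N\right) \left(2 + N\right)$)
$- S{\left(869 \right)} = - (-1186 + 869^{2} - 513579) = - (-1186 + 755161 - 513579) = \left(-1\right) 240396 = -240396$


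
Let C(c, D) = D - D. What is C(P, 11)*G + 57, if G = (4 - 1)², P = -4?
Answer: 57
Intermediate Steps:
G = 9 (G = 3² = 9)
C(c, D) = 0
C(P, 11)*G + 57 = 0*9 + 57 = 0 + 57 = 57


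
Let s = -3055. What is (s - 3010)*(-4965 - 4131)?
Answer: 55167240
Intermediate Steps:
(s - 3010)*(-4965 - 4131) = (-3055 - 3010)*(-4965 - 4131) = -6065*(-9096) = 55167240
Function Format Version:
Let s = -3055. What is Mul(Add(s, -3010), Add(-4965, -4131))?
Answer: 55167240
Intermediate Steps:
Mul(Add(s, -3010), Add(-4965, -4131)) = Mul(Add(-3055, -3010), Add(-4965, -4131)) = Mul(-6065, -9096) = 55167240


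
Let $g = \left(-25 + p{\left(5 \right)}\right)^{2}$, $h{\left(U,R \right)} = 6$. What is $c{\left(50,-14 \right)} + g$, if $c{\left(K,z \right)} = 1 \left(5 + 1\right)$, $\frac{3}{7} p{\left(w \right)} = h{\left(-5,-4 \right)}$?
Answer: $127$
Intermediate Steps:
$p{\left(w \right)} = 14$ ($p{\left(w \right)} = \frac{7}{3} \cdot 6 = 14$)
$g = 121$ ($g = \left(-25 + 14\right)^{2} = \left(-11\right)^{2} = 121$)
$c{\left(K,z \right)} = 6$ ($c{\left(K,z \right)} = 1 \cdot 6 = 6$)
$c{\left(50,-14 \right)} + g = 6 + 121 = 127$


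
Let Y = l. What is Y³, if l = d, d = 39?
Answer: 59319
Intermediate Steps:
l = 39
Y = 39
Y³ = 39³ = 59319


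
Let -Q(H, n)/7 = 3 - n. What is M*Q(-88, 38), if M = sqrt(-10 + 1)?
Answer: 735*I ≈ 735.0*I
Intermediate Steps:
Q(H, n) = -21 + 7*n (Q(H, n) = -7*(3 - n) = -21 + 7*n)
M = 3*I (M = sqrt(-9) = 3*I ≈ 3.0*I)
M*Q(-88, 38) = (3*I)*(-21 + 7*38) = (3*I)*(-21 + 266) = (3*I)*245 = 735*I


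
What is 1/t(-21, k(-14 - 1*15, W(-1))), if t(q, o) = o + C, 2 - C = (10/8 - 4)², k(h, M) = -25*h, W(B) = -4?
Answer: 16/11511 ≈ 0.0013900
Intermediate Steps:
C = -89/16 (C = 2 - (10/8 - 4)² = 2 - (10*(⅛) - 4)² = 2 - (5/4 - 4)² = 2 - (-11/4)² = 2 - 1*121/16 = 2 - 121/16 = -89/16 ≈ -5.5625)
t(q, o) = -89/16 + o (t(q, o) = o - 89/16 = -89/16 + o)
1/t(-21, k(-14 - 1*15, W(-1))) = 1/(-89/16 - 25*(-14 - 1*15)) = 1/(-89/16 - 25*(-14 - 15)) = 1/(-89/16 - 25*(-29)) = 1/(-89/16 + 725) = 1/(11511/16) = 16/11511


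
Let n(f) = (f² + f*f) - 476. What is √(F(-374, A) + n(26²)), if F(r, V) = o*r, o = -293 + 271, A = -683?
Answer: 2*√230426 ≈ 960.05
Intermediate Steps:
o = -22
F(r, V) = -22*r
n(f) = -476 + 2*f² (n(f) = (f² + f²) - 476 = 2*f² - 476 = -476 + 2*f²)
√(F(-374, A) + n(26²)) = √(-22*(-374) + (-476 + 2*(26²)²)) = √(8228 + (-476 + 2*676²)) = √(8228 + (-476 + 2*456976)) = √(8228 + (-476 + 913952)) = √(8228 + 913476) = √921704 = 2*√230426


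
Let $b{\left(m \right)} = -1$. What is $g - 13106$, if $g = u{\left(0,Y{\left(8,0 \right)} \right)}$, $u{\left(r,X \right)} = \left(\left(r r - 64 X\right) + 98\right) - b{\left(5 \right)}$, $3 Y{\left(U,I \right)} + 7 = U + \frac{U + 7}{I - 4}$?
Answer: $- \frac{38845}{3} \approx -12948.0$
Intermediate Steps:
$Y{\left(U,I \right)} = - \frac{7}{3} + \frac{U}{3} + \frac{7 + U}{3 \left(-4 + I\right)}$ ($Y{\left(U,I \right)} = - \frac{7}{3} + \frac{U + \frac{U + 7}{I - 4}}{3} = - \frac{7}{3} + \frac{U + \frac{7 + U}{-4 + I}}{3} = - \frac{7}{3} + \left(\frac{U}{3} + \frac{7 + U}{3 \left(-4 + I\right)}\right) = - \frac{7}{3} + \frac{U}{3} + \frac{7 + U}{3 \left(-4 + I\right)}$)
$u{\left(r,X \right)} = 99 + r^{2} - 64 X$ ($u{\left(r,X \right)} = \left(\left(r r - 64 X\right) + 98\right) - -1 = \left(\left(r^{2} - 64 X\right) + 98\right) + 1 = \left(98 + r^{2} - 64 X\right) + 1 = 99 + r^{2} - 64 X$)
$g = \frac{473}{3}$ ($g = 99 + 0^{2} - 64 \frac{35 - 0 - 24 + 0 \cdot 8}{3 \left(-4 + 0\right)} = 99 + 0 - 64 \frac{35 + 0 - 24 + 0}{3 \left(-4\right)} = 99 + 0 - 64 \cdot \frac{1}{3} \left(- \frac{1}{4}\right) 11 = 99 + 0 - - \frac{176}{3} = 99 + 0 + \frac{176}{3} = \frac{473}{3} \approx 157.67$)
$g - 13106 = \frac{473}{3} - 13106 = - \frac{38845}{3}$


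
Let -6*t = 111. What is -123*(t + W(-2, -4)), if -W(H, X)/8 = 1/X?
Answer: 4059/2 ≈ 2029.5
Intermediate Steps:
t = -37/2 (t = -⅙*111 = -37/2 ≈ -18.500)
W(H, X) = -8/X
-123*(t + W(-2, -4)) = -123*(-37/2 - 8/(-4)) = -123*(-37/2 - 8*(-¼)) = -123*(-37/2 + 2) = -123*(-33/2) = 4059/2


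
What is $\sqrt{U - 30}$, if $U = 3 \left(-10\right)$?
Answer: $2 i \sqrt{15} \approx 7.746 i$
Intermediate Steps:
$U = -30$
$\sqrt{U - 30} = \sqrt{-30 - 30} = \sqrt{-60} = 2 i \sqrt{15}$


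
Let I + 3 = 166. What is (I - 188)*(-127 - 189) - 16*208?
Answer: 4572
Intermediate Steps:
I = 163 (I = -3 + 166 = 163)
(I - 188)*(-127 - 189) - 16*208 = (163 - 188)*(-127 - 189) - 16*208 = -25*(-316) - 3328 = 7900 - 3328 = 4572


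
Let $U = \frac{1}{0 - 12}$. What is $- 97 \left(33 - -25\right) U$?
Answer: $\frac{2813}{6} \approx 468.83$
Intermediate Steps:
$U = - \frac{1}{12}$ ($U = \frac{1}{-12} = - \frac{1}{12} \approx -0.083333$)
$- 97 \left(33 - -25\right) U = - 97 \left(33 - -25\right) \left(- \frac{1}{12}\right) = - 97 \left(33 + 25\right) \left(- \frac{1}{12}\right) = \left(-97\right) 58 \left(- \frac{1}{12}\right) = \left(-5626\right) \left(- \frac{1}{12}\right) = \frac{2813}{6}$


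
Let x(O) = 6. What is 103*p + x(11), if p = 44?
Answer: 4538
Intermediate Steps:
103*p + x(11) = 103*44 + 6 = 4532 + 6 = 4538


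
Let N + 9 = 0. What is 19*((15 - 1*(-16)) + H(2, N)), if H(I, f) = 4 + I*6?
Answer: 893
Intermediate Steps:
N = -9 (N = -9 + 0 = -9)
H(I, f) = 4 + 6*I
19*((15 - 1*(-16)) + H(2, N)) = 19*((15 - 1*(-16)) + (4 + 6*2)) = 19*((15 + 16) + (4 + 12)) = 19*(31 + 16) = 19*47 = 893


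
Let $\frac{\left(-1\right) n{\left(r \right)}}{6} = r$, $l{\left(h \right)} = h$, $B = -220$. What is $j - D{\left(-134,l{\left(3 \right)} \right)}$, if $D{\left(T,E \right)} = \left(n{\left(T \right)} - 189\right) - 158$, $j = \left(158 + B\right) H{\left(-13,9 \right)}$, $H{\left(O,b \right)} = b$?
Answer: $-1015$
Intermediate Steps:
$j = -558$ ($j = \left(158 - 220\right) 9 = \left(-62\right) 9 = -558$)
$n{\left(r \right)} = - 6 r$
$D{\left(T,E \right)} = -347 - 6 T$ ($D{\left(T,E \right)} = \left(- 6 T - 189\right) - 158 = \left(-189 - 6 T\right) - 158 = -347 - 6 T$)
$j - D{\left(-134,l{\left(3 \right)} \right)} = -558 - \left(-347 - -804\right) = -558 - \left(-347 + 804\right) = -558 - 457 = -1015$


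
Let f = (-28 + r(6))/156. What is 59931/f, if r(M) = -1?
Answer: -9349236/29 ≈ -3.2239e+5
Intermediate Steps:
f = -29/156 (f = (-28 - 1)/156 = (1/156)*(-29) = -29/156 ≈ -0.18590)
59931/f = 59931/(-29/156) = 59931*(-156/29) = -9349236/29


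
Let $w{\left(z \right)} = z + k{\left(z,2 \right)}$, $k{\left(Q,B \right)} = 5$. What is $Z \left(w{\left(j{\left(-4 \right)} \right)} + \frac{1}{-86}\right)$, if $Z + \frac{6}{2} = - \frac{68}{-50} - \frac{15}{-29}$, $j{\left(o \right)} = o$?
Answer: $- \frac{6919}{6235} \approx -1.1097$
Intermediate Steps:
$w{\left(z \right)} = 5 + z$ ($w{\left(z \right)} = z + 5 = 5 + z$)
$Z = - \frac{814}{725}$ ($Z = -3 - \left(- \frac{34}{25} - \frac{15}{29}\right) = -3 - - \frac{1361}{725} = -3 + \left(\frac{34}{25} + \frac{15}{29}\right) = -3 + \frac{1361}{725} = - \frac{814}{725} \approx -1.1228$)
$Z \left(w{\left(j{\left(-4 \right)} \right)} + \frac{1}{-86}\right) = - \frac{814 \left(\left(5 - 4\right) + \frac{1}{-86}\right)}{725} = - \frac{814 \left(1 - \frac{1}{86}\right)}{725} = \left(- \frac{814}{725}\right) \frac{85}{86} = - \frac{6919}{6235}$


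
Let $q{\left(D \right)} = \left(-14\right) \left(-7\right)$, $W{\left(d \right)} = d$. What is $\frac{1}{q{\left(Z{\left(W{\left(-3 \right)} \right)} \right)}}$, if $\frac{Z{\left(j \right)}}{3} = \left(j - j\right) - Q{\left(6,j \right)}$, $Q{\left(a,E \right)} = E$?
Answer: $\frac{1}{98} \approx 0.010204$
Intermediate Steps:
$Z{\left(j \right)} = - 3 j$ ($Z{\left(j \right)} = 3 \left(\left(j - j\right) - j\right) = 3 \left(0 - j\right) = 3 \left(- j\right) = - 3 j$)
$q{\left(D \right)} = 98$
$\frac{1}{q{\left(Z{\left(W{\left(-3 \right)} \right)} \right)}} = \frac{1}{98}$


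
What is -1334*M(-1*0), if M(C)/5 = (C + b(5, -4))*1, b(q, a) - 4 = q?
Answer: -60030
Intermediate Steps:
b(q, a) = 4 + q
M(C) = 45 + 5*C (M(C) = 5*((C + (4 + 5))*1) = 5*((C + 9)*1) = 5*((9 + C)*1) = 5*(9 + C) = 45 + 5*C)
-1334*M(-1*0) = -1334*(45 + 5*(-1*0)) = -1334*(45 + 5*0) = -1334*(45 + 0) = -1334*45 = -60030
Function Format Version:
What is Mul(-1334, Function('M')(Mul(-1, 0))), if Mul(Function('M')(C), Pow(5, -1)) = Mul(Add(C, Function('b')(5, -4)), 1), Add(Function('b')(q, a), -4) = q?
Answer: -60030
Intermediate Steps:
Function('b')(q, a) = Add(4, q)
Function('M')(C) = Add(45, Mul(5, C)) (Function('M')(C) = Mul(5, Mul(Add(C, Add(4, 5)), 1)) = Mul(5, Mul(Add(C, 9), 1)) = Mul(5, Mul(Add(9, C), 1)) = Mul(5, Add(9, C)) = Add(45, Mul(5, C)))
Mul(-1334, Function('M')(Mul(-1, 0))) = Mul(-1334, Add(45, Mul(5, Mul(-1, 0)))) = Mul(-1334, Add(45, Mul(5, 0))) = Mul(-1334, Add(45, 0)) = Mul(-1334, 45) = -60030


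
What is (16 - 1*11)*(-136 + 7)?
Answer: -645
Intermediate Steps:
(16 - 1*11)*(-136 + 7) = (16 - 11)*(-129) = 5*(-129) = -645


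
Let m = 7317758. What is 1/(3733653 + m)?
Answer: 1/11051411 ≈ 9.0486e-8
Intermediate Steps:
1/(3733653 + m) = 1/(3733653 + 7317758) = 1/11051411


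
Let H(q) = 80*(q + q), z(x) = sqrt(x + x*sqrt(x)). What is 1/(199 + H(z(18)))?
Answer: 1/(199 + 160*sqrt(18 + 54*sqrt(2))) ≈ 0.00057036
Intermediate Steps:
z(x) = sqrt(x + x**(3/2))
H(q) = 160*q (H(q) = 80*(2*q) = 160*q)
1/(199 + H(z(18))) = 1/(199 + 160*sqrt(18 + 18**(3/2))) = 1/(199 + 160*sqrt(18 + 54*sqrt(2)))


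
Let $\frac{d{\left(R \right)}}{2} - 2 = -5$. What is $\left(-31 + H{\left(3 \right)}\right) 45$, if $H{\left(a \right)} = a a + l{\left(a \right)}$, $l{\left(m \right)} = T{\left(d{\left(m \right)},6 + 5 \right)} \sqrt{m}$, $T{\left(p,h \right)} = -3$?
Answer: $-990 - 135 \sqrt{3} \approx -1223.8$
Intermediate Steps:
$d{\left(R \right)} = -6$ ($d{\left(R \right)} = 4 + 2 \left(-5\right) = 4 - 10 = -6$)
$l{\left(m \right)} = - 3 \sqrt{m}$
$H{\left(a \right)} = a^{2} - 3 \sqrt{a}$ ($H{\left(a \right)} = a a - 3 \sqrt{a} = a^{2} - 3 \sqrt{a}$)
$\left(-31 + H{\left(3 \right)}\right) 45 = \left(-31 + \left(3^{2} - 3 \sqrt{3}\right)\right) 45 = \left(-31 + \left(9 - 3 \sqrt{3}\right)\right) 45 = \left(-22 - 3 \sqrt{3}\right) 45 = -990 - 135 \sqrt{3}$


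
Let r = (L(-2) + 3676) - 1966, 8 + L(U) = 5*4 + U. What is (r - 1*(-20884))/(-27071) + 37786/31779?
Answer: 258770/730917 ≈ 0.35403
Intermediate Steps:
L(U) = 12 + U (L(U) = -8 + (5*4 + U) = -8 + (20 + U) = 12 + U)
r = 1720 (r = ((12 - 2) + 3676) - 1966 = (10 + 3676) - 1966 = 3686 - 1966 = 1720)
(r - 1*(-20884))/(-27071) + 37786/31779 = (1720 - 1*(-20884))/(-27071) + 37786/31779 = (1720 + 20884)*(-1/27071) + 37786*(1/31779) = 22604*(-1/27071) + 37786/31779 = -22604/27071 + 37786/31779 = 258770/730917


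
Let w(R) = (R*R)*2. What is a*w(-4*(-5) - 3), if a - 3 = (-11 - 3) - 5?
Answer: -9248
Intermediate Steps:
w(R) = 2*R**2 (w(R) = R**2*2 = 2*R**2)
a = -16 (a = 3 + ((-11 - 3) - 5) = 3 + (-14 - 5) = 3 - 19 = -16)
a*w(-4*(-5) - 3) = -32*(-4*(-5) - 3)**2 = -32*(20 - 3)**2 = -32*17**2 = -32*289 = -16*578 = -9248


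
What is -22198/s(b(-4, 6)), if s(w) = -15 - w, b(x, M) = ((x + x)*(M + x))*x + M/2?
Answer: 11099/41 ≈ 270.71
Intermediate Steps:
b(x, M) = M/2 + 2*x**2*(M + x) (b(x, M) = ((2*x)*(M + x))*x + M/2 = (2*x*(M + x))*x + M/2 = 2*x**2*(M + x) + M/2 = M/2 + 2*x**2*(M + x))
-22198/s(b(-4, 6)) = -22198/(-15 - ((1/2)*6 + 2*(-4)**3 + 2*6*(-4)**2)) = -22198/(-15 - (3 + 2*(-64) + 2*6*16)) = -22198/(-15 - (3 - 128 + 192)) = -22198/(-15 - 1*67) = -22198/(-15 - 67) = -22198/(-82) = -22198*(-1/82) = 11099/41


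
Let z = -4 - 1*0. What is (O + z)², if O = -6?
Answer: 100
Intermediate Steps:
z = -4 (z = -4 + 0 = -4)
(O + z)² = (-6 - 4)² = (-10)² = 100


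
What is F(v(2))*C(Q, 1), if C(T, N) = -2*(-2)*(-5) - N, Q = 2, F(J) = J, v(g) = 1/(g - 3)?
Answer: 21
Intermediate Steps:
v(g) = 1/(-3 + g)
C(T, N) = -20 - N (C(T, N) = 4*(-5) - N = -20 - N)
F(v(2))*C(Q, 1) = (-20 - 1*1)/(-3 + 2) = (-20 - 1)/(-1) = -1*(-21) = 21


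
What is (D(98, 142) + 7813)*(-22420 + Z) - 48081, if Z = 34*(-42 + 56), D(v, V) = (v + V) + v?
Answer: -178913625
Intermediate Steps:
D(v, V) = V + 2*v (D(v, V) = (V + v) + v = V + 2*v)
Z = 476 (Z = 34*14 = 476)
(D(98, 142) + 7813)*(-22420 + Z) - 48081 = ((142 + 2*98) + 7813)*(-22420 + 476) - 48081 = ((142 + 196) + 7813)*(-21944) - 48081 = (338 + 7813)*(-21944) - 48081 = 8151*(-21944) - 48081 = -178865544 - 48081 = -178913625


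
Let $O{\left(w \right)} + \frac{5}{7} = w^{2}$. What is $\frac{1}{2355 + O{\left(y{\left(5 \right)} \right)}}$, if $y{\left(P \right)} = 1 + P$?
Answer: $\frac{7}{16732} \approx 0.00041836$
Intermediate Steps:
$O{\left(w \right)} = - \frac{5}{7} + w^{2}$
$\frac{1}{2355 + O{\left(y{\left(5 \right)} \right)}} = \frac{1}{2355 - \left(\frac{5}{7} - \left(1 + 5\right)^{2}\right)} = \frac{1}{2355 - \left(\frac{5}{7} - 6^{2}\right)} = \frac{1}{2355 + \left(- \frac{5}{7} + 36\right)} = \frac{1}{2355 + \frac{247}{7}} = \frac{1}{\frac{16732}{7}} = \frac{7}{16732}$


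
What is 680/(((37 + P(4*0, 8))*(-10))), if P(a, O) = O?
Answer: -68/45 ≈ -1.5111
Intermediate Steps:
680/(((37 + P(4*0, 8))*(-10))) = 680/(((37 + 8)*(-10))) = 680/((45*(-10))) = 680/(-450) = 680*(-1/450) = -68/45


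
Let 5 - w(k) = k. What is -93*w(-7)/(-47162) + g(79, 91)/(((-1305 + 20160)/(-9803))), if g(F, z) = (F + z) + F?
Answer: -19183150039/148206585 ≈ -129.44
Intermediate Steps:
w(k) = 5 - k
g(F, z) = z + 2*F
-93*w(-7)/(-47162) + g(79, 91)/(((-1305 + 20160)/(-9803))) = -93*(5 - 1*(-7))/(-47162) + (91 + 2*79)/(((-1305 + 20160)/(-9803))) = -93*(5 + 7)*(-1/47162) + (91 + 158)/((18855*(-1/9803))) = -93*12*(-1/47162) + 249/(-18855/9803) = -1116*(-1/47162) + 249*(-9803/18855) = 558/23581 - 813649/6285 = -19183150039/148206585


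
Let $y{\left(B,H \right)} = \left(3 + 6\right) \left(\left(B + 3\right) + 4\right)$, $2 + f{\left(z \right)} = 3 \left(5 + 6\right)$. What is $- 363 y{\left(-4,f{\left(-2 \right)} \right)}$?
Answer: $-9801$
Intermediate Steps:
$f{\left(z \right)} = 31$ ($f{\left(z \right)} = -2 + 3 \left(5 + 6\right) = -2 + 3 \cdot 11 = -2 + 33 = 31$)
$y{\left(B,H \right)} = 63 + 9 B$ ($y{\left(B,H \right)} = 9 \left(\left(3 + B\right) + 4\right) = 9 \left(7 + B\right) = 63 + 9 B$)
$- 363 y{\left(-4,f{\left(-2 \right)} \right)} = - 363 \left(63 + 9 \left(-4\right)\right) = - 363 \left(63 - 36\right) = \left(-363\right) 27 = -9801$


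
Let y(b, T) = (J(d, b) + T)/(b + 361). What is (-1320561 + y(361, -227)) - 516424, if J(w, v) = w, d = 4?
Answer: -1326303393/722 ≈ -1.8370e+6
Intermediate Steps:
y(b, T) = (4 + T)/(361 + b) (y(b, T) = (4 + T)/(b + 361) = (4 + T)/(361 + b))
(-1320561 + y(361, -227)) - 516424 = (-1320561 + (4 - 227)/(361 + 361)) - 516424 = (-1320561 - 223/722) - 516424 = -953445265/722 - 516424 = -1326303393/722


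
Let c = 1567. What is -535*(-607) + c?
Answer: 326312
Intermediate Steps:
-535*(-607) + c = -535*(-607) + 1567 = 324745 + 1567 = 326312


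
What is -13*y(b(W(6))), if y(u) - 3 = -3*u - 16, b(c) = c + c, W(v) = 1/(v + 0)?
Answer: 182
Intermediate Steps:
W(v) = 1/v
b(c) = 2*c
y(u) = -13 - 3*u (y(u) = 3 + (-3*u - 16) = 3 + (-16 - 3*u) = -13 - 3*u)
-13*y(b(W(6))) = -13*(-13 - 6/6) = -13*(-13 - 3*1/3) = -13*(-13 - 1) = -13*(-14) = 182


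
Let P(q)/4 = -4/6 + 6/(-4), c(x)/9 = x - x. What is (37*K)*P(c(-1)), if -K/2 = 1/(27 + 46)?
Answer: 1924/219 ≈ 8.7854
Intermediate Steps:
c(x) = 0 (c(x) = 9*(x - x) = 9*0 = 0)
K = -2/73 (K = -2/(27 + 46) = -2/73 ≈ -0.027397)
P(q) = -26/3 (P(q) = 4*(-4/6 + 6/(-4)) = 4*(-4*⅙ + 6*(-¼)) = 4*(-⅔ - 3/2) = 4*(-13/6) = -26/3)
(37*K)*P(c(-1)) = (37*(-2/73))*(-26/3) = -74/73*(-26/3) = 1924/219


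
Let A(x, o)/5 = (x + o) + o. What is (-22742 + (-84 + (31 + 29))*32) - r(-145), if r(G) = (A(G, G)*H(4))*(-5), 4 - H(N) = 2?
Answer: -45260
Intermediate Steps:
H(N) = 2 (H(N) = 4 - 1*2 = 4 - 2 = 2)
A(x, o) = 5*x + 10*o (A(x, o) = 5*((x + o) + o) = 5*((o + x) + o) = 5*(x + 2*o) = 5*x + 10*o)
r(G) = -150*G (r(G) = ((5*G + 10*G)*2)*(-5) = ((15*G)*2)*(-5) = (30*G)*(-5) = -150*G)
(-22742 + (-84 + (31 + 29))*32) - r(-145) = (-22742 + (-84 + (31 + 29))*32) - (-150)*(-145) = (-22742 + (-84 + 60)*32) - 1*21750 = (-22742 - 24*32) - 21750 = (-22742 - 768) - 21750 = -23510 - 21750 = -45260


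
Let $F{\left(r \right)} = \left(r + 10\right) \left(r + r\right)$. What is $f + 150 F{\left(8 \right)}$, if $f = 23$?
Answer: $43223$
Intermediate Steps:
$F{\left(r \right)} = 2 r \left(10 + r\right)$ ($F{\left(r \right)} = \left(10 + r\right) 2 r = 2 r \left(10 + r\right)$)
$f + 150 F{\left(8 \right)} = 23 + 150 \cdot 2 \cdot 8 \left(10 + 8\right) = 23 + 150 \cdot 2 \cdot 8 \cdot 18 = 23 + 150 \cdot 288 = 23 + 43200 = 43223$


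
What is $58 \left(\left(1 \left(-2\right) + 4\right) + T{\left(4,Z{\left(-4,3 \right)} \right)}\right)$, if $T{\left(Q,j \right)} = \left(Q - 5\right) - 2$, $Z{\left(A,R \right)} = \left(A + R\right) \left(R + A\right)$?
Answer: $-58$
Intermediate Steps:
$Z{\left(A,R \right)} = \left(A + R\right)^{2}$ ($Z{\left(A,R \right)} = \left(A + R\right) \left(A + R\right) = \left(A + R\right)^{2}$)
$T{\left(Q,j \right)} = -7 + Q$ ($T{\left(Q,j \right)} = \left(-5 + Q\right) - 2 = -7 + Q$)
$58 \left(\left(1 \left(-2\right) + 4\right) + T{\left(4,Z{\left(-4,3 \right)} \right)}\right) = 58 \left(\left(1 \left(-2\right) + 4\right) + \left(-7 + 4\right)\right) = 58 \left(\left(-2 + 4\right) - 3\right) = 58 \left(2 - 3\right) = 58 \left(-1\right) = -58$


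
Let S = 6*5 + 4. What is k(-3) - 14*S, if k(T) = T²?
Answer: -467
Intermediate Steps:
S = 34 (S = 30 + 4 = 34)
k(-3) - 14*S = (-3)² - 14*34 = 9 - 476 = -467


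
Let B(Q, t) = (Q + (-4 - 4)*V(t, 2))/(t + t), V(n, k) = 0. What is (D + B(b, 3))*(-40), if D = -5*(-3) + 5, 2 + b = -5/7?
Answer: -16420/21 ≈ -781.90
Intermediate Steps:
b = -19/7 (b = -2 - 5/7 = -19/7 ≈ -2.7143)
D = 20 (D = 15 + 5 = 20)
B(Q, t) = Q/(2*t) (B(Q, t) = (Q + (-4 - 4)*0)/(t + t) = (Q - 8*0)/((2*t)) = (Q + 0)*(1/(2*t)) = Q*(1/(2*t)) = Q/(2*t))
(D + B(b, 3))*(-40) = (20 + (½)*(-19/7)/3)*(-40) = (20 + (½)*(-19/7)*(⅓))*(-40) = (20 - 19/42)*(-40) = (821/42)*(-40) = -16420/21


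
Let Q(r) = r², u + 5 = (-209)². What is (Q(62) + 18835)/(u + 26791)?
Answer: 22679/70467 ≈ 0.32184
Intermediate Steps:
u = 43676 (u = -5 + (-209)² = -5 + 43681 = 43676)
(Q(62) + 18835)/(u + 26791) = (62² + 18835)/(43676 + 26791) = (3844 + 18835)/70467 = 22679*(1/70467) = 22679/70467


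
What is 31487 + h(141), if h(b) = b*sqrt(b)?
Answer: 31487 + 141*sqrt(141) ≈ 33161.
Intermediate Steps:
h(b) = b**(3/2)
31487 + h(141) = 31487 + 141**(3/2) = 31487 + 141*sqrt(141)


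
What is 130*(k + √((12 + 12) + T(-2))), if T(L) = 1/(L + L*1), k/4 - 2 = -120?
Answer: -61360 + 65*√95 ≈ -60726.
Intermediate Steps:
k = -472 (k = 8 + 4*(-120) = 8 - 480 = -472)
T(L) = 1/(2*L) (T(L) = 1/(L + L) = 1/(2*L))
130*(k + √((12 + 12) + T(-2))) = 130*(-472 + √((12 + 12) + (½)/(-2))) = 130*(-472 + √(24 + (½)*(-½))) = 130*(-472 + √(24 - ¼)) = 130*(-472 + √(95/4)) = 130*(-472 + √95/2) = -61360 + 65*√95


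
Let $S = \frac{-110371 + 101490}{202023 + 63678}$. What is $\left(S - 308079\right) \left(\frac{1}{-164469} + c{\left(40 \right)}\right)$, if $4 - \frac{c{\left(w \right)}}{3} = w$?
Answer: $\frac{1453995839312560780}{43699577769} \approx 3.3273 \cdot 10^{7}$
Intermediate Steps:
$c{\left(w \right)} = 12 - 3 w$
$S = - \frac{8881}{265701} \approx -0.033425$
$\left(S - 308079\right) \left(\frac{1}{-164469} + c{\left(40 \right)}\right) = \left(- \frac{8881}{265701} - 308079\right) \left(\frac{1}{-164469} + \left(12 - 120\right)\right) = - \frac{81856907260 \left(- \frac{1}{164469} + \left(12 - 120\right)\right)}{265701} = - \frac{81856907260 \left(- \frac{1}{164469} - 108\right)}{265701} = \left(- \frac{81856907260}{265701}\right) \left(- \frac{17762653}{164469}\right) = \frac{1453995839312560780}{43699577769}$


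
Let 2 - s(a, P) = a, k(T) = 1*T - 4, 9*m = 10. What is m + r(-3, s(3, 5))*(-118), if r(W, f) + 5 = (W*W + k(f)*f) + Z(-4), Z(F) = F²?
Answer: -26540/9 ≈ -2948.9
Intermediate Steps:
m = 10/9 (m = (⅑)*10 = 10/9 ≈ 1.1111)
k(T) = -4 + T (k(T) = T - 4 = -4 + T)
s(a, P) = 2 - a
r(W, f) = 11 + W² + f*(-4 + f) (r(W, f) = -5 + ((W*W + (-4 + f)*f) + (-4)²) = -5 + ((W² + f*(-4 + f)) + 16) = -5 + (16 + W² + f*(-4 + f)) = 11 + W² + f*(-4 + f))
m + r(-3, s(3, 5))*(-118) = 10/9 + (11 + (-3)² + (2 - 1*3)*(-4 + (2 - 1*3)))*(-118) = 10/9 + (11 + 9 + (2 - 3)*(-4 + (2 - 3)))*(-118) = 10/9 + (11 + 9 - (-4 - 1))*(-118) = 10/9 + (11 + 9 - 1*(-5))*(-118) = 10/9 + (11 + 9 + 5)*(-118) = 10/9 + 25*(-118) = 10/9 - 2950 = -26540/9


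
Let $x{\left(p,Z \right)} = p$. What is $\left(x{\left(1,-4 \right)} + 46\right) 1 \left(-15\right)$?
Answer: $-705$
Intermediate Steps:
$\left(x{\left(1,-4 \right)} + 46\right) 1 \left(-15\right) = \left(1 + 46\right) 1 \left(-15\right) = 47 \left(-15\right) = -705$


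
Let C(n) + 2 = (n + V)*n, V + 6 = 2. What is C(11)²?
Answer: 5625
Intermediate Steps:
V = -4 (V = -6 + 2 = -4)
C(n) = -2 + n*(-4 + n) (C(n) = -2 + (n - 4)*n = -2 + (-4 + n)*n = -2 + n*(-4 + n))
C(11)² = (-2 + 11² - 4*11)² = (-2 + 121 - 44)² = 75² = 5625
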